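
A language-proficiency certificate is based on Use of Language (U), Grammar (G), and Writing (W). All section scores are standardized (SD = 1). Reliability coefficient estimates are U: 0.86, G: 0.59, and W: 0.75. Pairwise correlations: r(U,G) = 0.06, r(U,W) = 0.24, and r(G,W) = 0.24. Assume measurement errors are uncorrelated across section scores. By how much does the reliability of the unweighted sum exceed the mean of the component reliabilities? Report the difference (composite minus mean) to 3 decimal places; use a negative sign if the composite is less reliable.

0.071

Var(sum) = 3 + 1.08 = 4.08; true-score variance = 2.2 + 1.08 = 3.28; composite reliability = 0.8039.
Mean component reliability = 0.7333.
Difference = 0.8039 − 0.7333 = 0.071.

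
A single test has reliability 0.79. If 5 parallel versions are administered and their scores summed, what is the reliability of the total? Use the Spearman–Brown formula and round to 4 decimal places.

0.9495

ρ_k = kρ / (1 + (k−1)ρ) = 5·0.79 / (1 + 4·0.79) = 3.950 / 4.160 = 0.9495.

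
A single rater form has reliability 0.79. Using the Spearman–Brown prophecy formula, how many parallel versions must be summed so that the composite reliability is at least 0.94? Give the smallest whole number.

5

k ≥ ρ*(1−ρ₁)/(ρ₁(1−ρ*)) = 0.94·0.21 / (0.79·0.06) = 4.165.
Smallest integer k = 5.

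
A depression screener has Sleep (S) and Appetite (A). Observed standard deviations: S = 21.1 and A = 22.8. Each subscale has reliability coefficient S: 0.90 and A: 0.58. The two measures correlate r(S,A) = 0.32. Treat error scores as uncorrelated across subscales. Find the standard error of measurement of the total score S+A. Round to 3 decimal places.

16.213

Var(total) = 965.05 + 307.891 = 1272.94.
True-score variance = 702.196 + 307.891 = 1010.09, so reliability = 0.7935.
Error variance = 1272.94 − 1010.09 = 262.854; SEM = √262.854 = 16.213.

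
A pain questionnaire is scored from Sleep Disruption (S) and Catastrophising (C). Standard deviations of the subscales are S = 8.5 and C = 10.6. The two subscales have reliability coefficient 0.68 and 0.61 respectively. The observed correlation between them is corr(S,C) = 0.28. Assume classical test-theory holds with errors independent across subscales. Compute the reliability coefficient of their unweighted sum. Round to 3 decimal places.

Var(S+C) = 8.5² + 10.6² + 2·[8.5·10.6·0.28] = 184.61 + 50.456 = 235.066.
Because errors are independent across components, Cov(Tᵢ,Tⱼ) = Cov(Xᵢ,Xⱼ); the off-diagonal part of the true-score variance is the same as above.
True-score variance = [8.5²·0.68 + 10.6²·0.61] + 50.456 = 117.67 + 50.456 = 168.126.
Reliability = 168.126 / 235.066 = 0.715.

0.715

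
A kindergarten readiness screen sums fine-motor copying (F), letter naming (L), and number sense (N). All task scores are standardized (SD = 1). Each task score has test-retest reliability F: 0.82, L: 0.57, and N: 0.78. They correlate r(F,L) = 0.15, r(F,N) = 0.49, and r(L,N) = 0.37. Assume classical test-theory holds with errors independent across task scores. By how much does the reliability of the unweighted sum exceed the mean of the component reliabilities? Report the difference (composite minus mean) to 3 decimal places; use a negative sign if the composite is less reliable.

0.111

Var(sum) = 3 + 2.02 = 5.02; true-score variance = 2.17 + 2.02 = 4.19; composite reliability = 0.8347.
Mean component reliability = 0.7233.
Difference = 0.8347 − 0.7233 = 0.111.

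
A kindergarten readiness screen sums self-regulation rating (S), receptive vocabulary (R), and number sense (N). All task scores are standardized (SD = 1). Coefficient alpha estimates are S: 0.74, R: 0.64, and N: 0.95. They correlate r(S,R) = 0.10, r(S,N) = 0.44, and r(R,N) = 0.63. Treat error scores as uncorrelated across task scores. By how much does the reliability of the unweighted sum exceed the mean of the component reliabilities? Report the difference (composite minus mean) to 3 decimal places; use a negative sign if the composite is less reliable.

Var(sum) = 3 + 2.34 = 5.34; true-score variance = 2.33 + 2.34 = 4.67; composite reliability = 0.8745.
Mean component reliability = 0.7767.
Difference = 0.8745 − 0.7767 = 0.098.

0.098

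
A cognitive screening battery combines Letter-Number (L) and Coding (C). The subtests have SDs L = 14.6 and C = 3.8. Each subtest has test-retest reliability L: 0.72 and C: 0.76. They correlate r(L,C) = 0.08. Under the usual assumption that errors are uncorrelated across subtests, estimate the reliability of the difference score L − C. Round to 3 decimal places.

0.711

Var(L−C) = 14.6² + 3.8² − 2·14.6·3.8·0.08 = 227.6 − 8.8768 = 218.723.
With uncorrelated errors the cross-covariances are all true-score covariance, so they carry over unchanged; only the diagonal terms shrink to ρᵢσᵢ².
True-score variance = [14.6²·0.72 + 3.8²·0.76] − 8.8768 = 164.45 − 8.8768 = 155.573.
Reliability = 155.573 / 218.723 = 0.711.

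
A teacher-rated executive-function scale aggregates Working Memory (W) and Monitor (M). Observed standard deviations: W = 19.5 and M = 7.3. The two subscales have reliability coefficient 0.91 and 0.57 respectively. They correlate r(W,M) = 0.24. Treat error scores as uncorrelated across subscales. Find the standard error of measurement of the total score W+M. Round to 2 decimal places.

7.56

Var(total) = 433.54 + 68.328 = 501.868.
True-score variance = 376.403 + 68.328 = 444.731, so reliability = 0.8862.
Error variance = 501.868 − 444.731 = 57.1372; SEM = √57.1372 = 7.56.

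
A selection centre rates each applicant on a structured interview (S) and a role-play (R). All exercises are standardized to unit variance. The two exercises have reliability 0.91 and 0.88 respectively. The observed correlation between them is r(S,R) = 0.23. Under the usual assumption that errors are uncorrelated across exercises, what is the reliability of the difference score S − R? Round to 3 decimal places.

0.864

Var(S−R) = 1 + 1 − 2·0.23 = 2 − 0.46 = 1.54.
Under uncorrelated errors the observed covariances equal the true-score covariances, so only the own-variance terms attenuate.
True-score variance = [0.91 + 0.88] − 0.46 = 1.79 − 0.46 = 1.33.
Reliability = 1.33 / 1.54 = 0.864.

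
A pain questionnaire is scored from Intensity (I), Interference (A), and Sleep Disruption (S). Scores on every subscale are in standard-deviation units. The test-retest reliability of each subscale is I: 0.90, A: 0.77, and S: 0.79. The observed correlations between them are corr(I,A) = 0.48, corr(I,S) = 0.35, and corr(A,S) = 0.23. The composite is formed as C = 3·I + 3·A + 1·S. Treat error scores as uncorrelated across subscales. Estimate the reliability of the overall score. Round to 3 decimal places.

0.898

Var(C) = 3² + 3² + 1 + 2·[9·0.48 + 3·0.35 + 3·0.23] = 19 + 12.12 = 31.12.
Because errors are independent across components, Cov(Tᵢ,Tⱼ) = Cov(Xᵢ,Xⱼ); the off-diagonal part of the true-score variance is the same as above.
True-score variance = [3²·0.90 + 3²·0.77 + 0.79] + 12.12 = 15.82 + 12.12 = 27.94.
Reliability = 27.94 / 31.12 = 0.898.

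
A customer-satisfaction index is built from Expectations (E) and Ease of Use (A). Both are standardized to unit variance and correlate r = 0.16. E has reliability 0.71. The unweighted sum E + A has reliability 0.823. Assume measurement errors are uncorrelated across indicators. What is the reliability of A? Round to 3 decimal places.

0.879

Var(E+A) = 2 + 2·0.16 = 2.320.
True-score variance = ρ_E + ρ_A + 2·0.16, so 0.823 = (0.71 + ρ_A + 0.32) / 2.320.
ρ_A = 0.823·2.320 − 0.71 − 0.32 = 0.879.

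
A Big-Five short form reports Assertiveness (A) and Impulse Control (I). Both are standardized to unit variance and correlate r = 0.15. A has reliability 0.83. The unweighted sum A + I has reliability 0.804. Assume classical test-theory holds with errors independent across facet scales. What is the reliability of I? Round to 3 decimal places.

0.719

Var(A+I) = 2 + 2·0.15 = 2.300.
True-score variance = ρ_A + ρ_I + 2·0.15, so 0.804 = (0.83 + ρ_I + 0.30) / 2.300.
ρ_I = 0.804·2.300 − 0.83 − 0.30 = 0.719.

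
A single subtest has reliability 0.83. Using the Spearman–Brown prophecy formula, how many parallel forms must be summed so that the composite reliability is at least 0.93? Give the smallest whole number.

k ≥ ρ*(1−ρ₁)/(ρ₁(1−ρ*)) = 0.93·0.17 / (0.83·0.07) = 2.721.
Smallest integer k = 3.

3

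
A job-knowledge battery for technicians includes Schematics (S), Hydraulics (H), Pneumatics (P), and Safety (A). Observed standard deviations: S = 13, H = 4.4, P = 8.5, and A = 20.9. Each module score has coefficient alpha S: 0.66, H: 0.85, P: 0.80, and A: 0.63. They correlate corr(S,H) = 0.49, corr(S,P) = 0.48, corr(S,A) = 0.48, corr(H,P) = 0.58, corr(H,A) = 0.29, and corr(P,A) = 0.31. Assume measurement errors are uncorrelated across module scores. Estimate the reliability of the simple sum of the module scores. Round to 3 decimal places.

Var(S+H+P+A) = 13² + 4.4² + 8.5² + 20.9² + 2·[13·4.4·0.49 + 13·8.5·0.48 + 13·20.9·0.48 + 4.4·8.5·0.58 + 4.4·20.9·0.29 + 8.5·20.9·0.31] = 697.42 + 629.832 = 1327.25.
Under uncorrelated errors the observed covariances equal the true-score covariances, so only the own-variance terms attenuate.
True-score variance = [13²·0.66 + 4.4²·0.85 + 8.5²·0.80 + 20.9²·0.63] + 629.832 = 460.986 + 629.832 = 1090.82.
Reliability = 1090.82 / 1327.25 = 0.822.

0.822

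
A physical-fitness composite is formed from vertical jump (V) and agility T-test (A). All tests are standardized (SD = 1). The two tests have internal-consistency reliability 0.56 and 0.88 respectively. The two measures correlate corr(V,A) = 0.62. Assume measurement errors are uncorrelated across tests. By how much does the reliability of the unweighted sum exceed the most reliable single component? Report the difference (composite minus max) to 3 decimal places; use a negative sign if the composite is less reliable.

Var(sum) = 2 + 1.24 = 3.24; true-score variance = 1.44 + 1.24 = 2.68; composite reliability = 0.8272.
Max component reliability = 0.8800.
Difference = 0.8272 − 0.8800 = -0.053.

-0.053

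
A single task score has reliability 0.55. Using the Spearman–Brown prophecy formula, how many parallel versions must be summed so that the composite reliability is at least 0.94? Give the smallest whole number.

13

k ≥ ρ*(1−ρ₁)/(ρ₁(1−ρ*)) = 0.94·0.45 / (0.55·0.06) = 12.818.
Smallest integer k = 13.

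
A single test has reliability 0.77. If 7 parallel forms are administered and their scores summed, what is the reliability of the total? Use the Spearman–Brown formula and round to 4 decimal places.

0.9591

ρ_k = kρ / (1 + (k−1)ρ) = 7·0.77 / (1 + 6·0.77) = 5.390 / 5.620 = 0.9591.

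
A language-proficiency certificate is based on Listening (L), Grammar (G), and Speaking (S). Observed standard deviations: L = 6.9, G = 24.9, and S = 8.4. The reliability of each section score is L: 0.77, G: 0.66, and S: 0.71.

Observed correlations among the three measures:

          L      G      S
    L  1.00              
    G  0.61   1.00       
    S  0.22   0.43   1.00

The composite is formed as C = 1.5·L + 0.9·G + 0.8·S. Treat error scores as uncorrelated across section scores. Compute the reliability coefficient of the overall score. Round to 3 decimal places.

Var(C) = 1.5²·6.9² + 0.9²·24.9² + 0.8²·8.4² + 2·[1.35·6.9·24.9·0.61 + 1.2·6.9·8.4·0.22 + 0.72·24.9·8.4·0.43] = 654.489 + 443.086 = 1097.57.
With uncorrelated errors the cross-covariances are all true-score covariance, so they carry over unchanged; only the diagonal terms shrink to ρᵢσᵢ².
True-score variance = [1.5²·6.9²·0.77 + 0.9²·24.9²·0.66 + 0.8²·8.4²·0.71] + 443.086 = 446.004 + 443.086 = 889.09.
Reliability = 889.09 / 1097.57 = 0.810.

0.810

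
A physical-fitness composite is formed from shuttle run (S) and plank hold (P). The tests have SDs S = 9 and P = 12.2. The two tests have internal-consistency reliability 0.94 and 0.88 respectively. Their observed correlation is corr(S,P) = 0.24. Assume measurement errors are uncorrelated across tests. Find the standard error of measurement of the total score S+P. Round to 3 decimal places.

4.767

Var(total) = 229.84 + 52.704 = 282.544.
True-score variance = 207.119 + 52.704 = 259.823, so reliability = 0.9196.
Error variance = 282.544 − 259.823 = 22.7208; SEM = √22.7208 = 4.767.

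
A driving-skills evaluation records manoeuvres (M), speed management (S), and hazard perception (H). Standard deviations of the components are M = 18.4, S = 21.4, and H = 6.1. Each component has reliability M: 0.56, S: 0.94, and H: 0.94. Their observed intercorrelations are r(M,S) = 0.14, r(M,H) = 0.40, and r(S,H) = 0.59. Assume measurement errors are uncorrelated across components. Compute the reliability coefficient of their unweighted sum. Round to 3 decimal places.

Var(M+S+H) = 18.4² + 21.4² + 6.1² + 2·[18.4·21.4·0.14 + 18.4·6.1·0.40 + 21.4·6.1·0.59] = 833.73 + 354.082 = 1187.81.
With uncorrelated errors the cross-covariances are all true-score covariance, so they carry over unchanged; only the diagonal terms shrink to ρᵢσᵢ².
True-score variance = [18.4²·0.56 + 21.4²·0.94 + 6.1²·0.94] + 354.082 = 655.053 + 354.082 = 1009.14.
Reliability = 1009.14 / 1187.81 = 0.850.

0.850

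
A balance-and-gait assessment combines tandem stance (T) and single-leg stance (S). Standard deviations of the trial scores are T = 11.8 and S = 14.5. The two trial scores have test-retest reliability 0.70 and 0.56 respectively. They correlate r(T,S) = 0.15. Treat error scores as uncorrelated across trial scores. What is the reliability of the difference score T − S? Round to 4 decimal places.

Var(T−S) = 11.8² + 14.5² − 2·11.8·14.5·0.15 = 349.49 − 51.33 = 298.16.
With uncorrelated errors the cross-covariances are all true-score covariance, so they carry over unchanged; only the diagonal terms shrink to ρᵢσᵢ².
True-score variance = [11.8²·0.70 + 14.5²·0.56] − 51.33 = 215.208 − 51.33 = 163.878.
Reliability = 163.878 / 298.16 = 0.5496.

0.5496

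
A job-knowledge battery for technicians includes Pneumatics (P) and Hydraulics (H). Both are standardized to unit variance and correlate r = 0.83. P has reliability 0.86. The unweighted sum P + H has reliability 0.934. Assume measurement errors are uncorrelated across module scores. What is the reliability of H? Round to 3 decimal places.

0.898

Var(P+H) = 2 + 2·0.83 = 3.660.
True-score variance = ρ_P + ρ_H + 2·0.83, so 0.934 = (0.86 + ρ_H + 1.66) / 3.660.
ρ_H = 0.934·3.660 − 0.86 − 1.66 = 0.898.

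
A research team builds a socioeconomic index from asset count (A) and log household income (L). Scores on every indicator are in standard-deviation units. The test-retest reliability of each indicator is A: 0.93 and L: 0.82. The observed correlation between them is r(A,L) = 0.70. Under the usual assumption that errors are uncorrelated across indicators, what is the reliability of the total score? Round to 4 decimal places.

Var(A+L) = 2 + 2·[0.70] = 2 + 1.4 = 3.4.
With uncorrelated errors the cross-covariances are all true-score covariance, so they carry over unchanged; only the diagonal terms shrink to ρᵢσᵢ².
True-score variance = [0.93 + 0.82] + 1.4 = 1.75 + 1.4 = 3.15.
Reliability = 3.15 / 3.4 = 0.9265.

0.9265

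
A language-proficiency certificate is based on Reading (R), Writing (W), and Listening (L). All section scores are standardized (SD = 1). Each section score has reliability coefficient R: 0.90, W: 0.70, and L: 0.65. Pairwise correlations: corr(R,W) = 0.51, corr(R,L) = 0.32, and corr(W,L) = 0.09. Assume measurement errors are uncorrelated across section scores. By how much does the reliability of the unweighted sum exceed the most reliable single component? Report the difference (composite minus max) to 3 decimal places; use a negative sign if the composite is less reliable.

-0.055

Var(sum) = 3 + 1.84 = 4.84; true-score variance = 2.25 + 1.84 = 4.09; composite reliability = 0.8450.
Max component reliability = 0.9000.
Difference = 0.8450 − 0.9000 = -0.055.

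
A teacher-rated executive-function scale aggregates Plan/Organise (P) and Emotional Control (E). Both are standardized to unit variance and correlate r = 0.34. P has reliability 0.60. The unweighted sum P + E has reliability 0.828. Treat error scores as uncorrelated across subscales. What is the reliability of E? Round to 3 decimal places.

Var(P+E) = 2 + 2·0.34 = 2.680.
True-score variance = ρ_P + ρ_E + 2·0.34, so 0.828 = (0.60 + ρ_E + 0.68) / 2.680.
ρ_E = 0.828·2.680 − 0.60 − 0.68 = 0.939.

0.939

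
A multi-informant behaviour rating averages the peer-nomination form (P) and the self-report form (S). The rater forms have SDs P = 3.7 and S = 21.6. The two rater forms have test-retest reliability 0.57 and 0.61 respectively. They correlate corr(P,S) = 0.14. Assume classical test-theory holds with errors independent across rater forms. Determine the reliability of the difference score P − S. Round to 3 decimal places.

0.590

Var(P−S) = 3.7² + 21.6² − 2·3.7·21.6·0.14 = 480.25 − 22.3776 = 457.872.
With uncorrelated errors the cross-covariances are all true-score covariance, so they carry over unchanged; only the diagonal terms shrink to ρᵢσᵢ².
True-score variance = [3.7²·0.57 + 21.6²·0.61] − 22.3776 = 292.405 − 22.3776 = 270.027.
Reliability = 270.027 / 457.872 = 0.590.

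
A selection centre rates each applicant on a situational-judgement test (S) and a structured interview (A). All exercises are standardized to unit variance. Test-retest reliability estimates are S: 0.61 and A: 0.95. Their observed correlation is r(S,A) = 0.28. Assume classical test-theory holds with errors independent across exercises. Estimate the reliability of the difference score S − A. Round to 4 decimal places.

0.6944

Var(S−A) = 1 + 1 − 2·0.28 = 2 − 0.56 = 1.44.
Because errors are independent across components, Cov(Tᵢ,Tⱼ) = Cov(Xᵢ,Xⱼ); the off-diagonal part of the true-score variance is the same as above.
True-score variance = [0.61 + 0.95] − 0.56 = 1.56 − 0.56 = 1.
Reliability = 1 / 1.44 = 0.6944.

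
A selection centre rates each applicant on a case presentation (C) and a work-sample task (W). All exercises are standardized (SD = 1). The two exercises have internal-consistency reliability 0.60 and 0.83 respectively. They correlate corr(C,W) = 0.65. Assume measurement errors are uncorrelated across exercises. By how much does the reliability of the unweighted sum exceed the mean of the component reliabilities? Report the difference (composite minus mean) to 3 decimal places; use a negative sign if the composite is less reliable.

Var(sum) = 2 + 1.3 = 3.3; true-score variance = 1.43 + 1.3 = 2.73; composite reliability = 0.8273.
Mean component reliability = 0.7150.
Difference = 0.8273 − 0.7150 = 0.112.

0.112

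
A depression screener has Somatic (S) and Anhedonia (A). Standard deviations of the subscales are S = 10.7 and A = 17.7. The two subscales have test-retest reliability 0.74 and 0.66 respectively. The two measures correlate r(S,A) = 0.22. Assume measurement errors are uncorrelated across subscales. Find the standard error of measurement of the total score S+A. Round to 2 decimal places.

11.67

Var(total) = 427.78 + 83.3316 = 511.112.
True-score variance = 291.494 + 83.3316 = 374.826, so reliability = 0.7334.
Error variance = 511.112 − 374.826 = 136.286; SEM = √136.286 = 11.67.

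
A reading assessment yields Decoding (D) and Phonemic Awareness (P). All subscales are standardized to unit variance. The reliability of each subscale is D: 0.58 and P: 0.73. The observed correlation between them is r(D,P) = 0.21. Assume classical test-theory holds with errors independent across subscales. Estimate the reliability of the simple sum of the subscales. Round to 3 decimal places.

0.715

Var(D+P) = 2 + 2·[0.21] = 2 + 0.42 = 2.42.
With uncorrelated errors the cross-covariances are all true-score covariance, so they carry over unchanged; only the diagonal terms shrink to ρᵢσᵢ².
True-score variance = [0.58 + 0.73] + 0.42 = 1.31 + 0.42 = 1.73.
Reliability = 1.73 / 2.42 = 0.715.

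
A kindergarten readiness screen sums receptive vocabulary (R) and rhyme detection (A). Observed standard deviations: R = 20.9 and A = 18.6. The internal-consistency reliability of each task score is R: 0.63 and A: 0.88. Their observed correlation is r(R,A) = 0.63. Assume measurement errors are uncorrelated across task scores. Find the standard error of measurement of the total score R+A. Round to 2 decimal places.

Var(total) = 782.77 + 489.812 = 1272.58.
True-score variance = 579.635 + 489.812 = 1069.45, so reliability = 0.8404.
Error variance = 1272.58 − 1069.45 = 203.135; SEM = √203.135 = 14.25.

14.25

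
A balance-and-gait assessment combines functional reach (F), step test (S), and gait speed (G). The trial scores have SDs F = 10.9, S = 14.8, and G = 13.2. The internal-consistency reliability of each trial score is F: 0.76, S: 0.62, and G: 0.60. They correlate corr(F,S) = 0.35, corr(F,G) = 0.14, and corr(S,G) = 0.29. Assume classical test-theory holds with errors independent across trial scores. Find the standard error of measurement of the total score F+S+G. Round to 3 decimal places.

Var(total) = 512.09 + 266.519 = 778.609.
True-score variance = 330.644 + 266.519 = 597.164, so reliability = 0.7670.
Error variance = 778.609 − 597.164 = 181.446; SEM = √181.446 = 13.470.

13.470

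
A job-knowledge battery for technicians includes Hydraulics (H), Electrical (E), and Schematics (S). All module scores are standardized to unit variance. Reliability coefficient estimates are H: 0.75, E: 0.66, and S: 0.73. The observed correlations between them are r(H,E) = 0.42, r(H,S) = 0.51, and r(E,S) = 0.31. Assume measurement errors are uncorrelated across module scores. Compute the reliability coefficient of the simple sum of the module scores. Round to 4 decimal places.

0.8431

Var(H+E+S) = 3 + 2·[0.42 + 0.51 + 0.31] = 3 + 2.48 = 5.48.
Under uncorrelated errors the observed covariances equal the true-score covariances, so only the own-variance terms attenuate.
True-score variance = [0.75 + 0.66 + 0.73] + 2.48 = 2.14 + 2.48 = 4.62.
Reliability = 4.62 / 5.48 = 0.8431.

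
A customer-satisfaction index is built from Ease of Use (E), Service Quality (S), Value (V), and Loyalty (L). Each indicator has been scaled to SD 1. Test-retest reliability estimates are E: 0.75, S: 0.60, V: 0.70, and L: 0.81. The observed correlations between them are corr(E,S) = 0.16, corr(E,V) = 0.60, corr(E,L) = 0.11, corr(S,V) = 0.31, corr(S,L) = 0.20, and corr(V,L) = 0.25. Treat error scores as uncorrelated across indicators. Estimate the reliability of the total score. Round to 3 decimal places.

Var(E+S+V+L) = 4 + 2·[0.16 + 0.60 + 0.11 + 0.31 + 0.20 + 0.25] = 4 + 3.26 = 7.26.
With uncorrelated errors the cross-covariances are all true-score covariance, so they carry over unchanged; only the diagonal terms shrink to ρᵢσᵢ².
True-score variance = [0.75 + 0.60 + 0.70 + 0.81] + 3.26 = 2.86 + 3.26 = 6.12.
Reliability = 6.12 / 7.26 = 0.843.

0.843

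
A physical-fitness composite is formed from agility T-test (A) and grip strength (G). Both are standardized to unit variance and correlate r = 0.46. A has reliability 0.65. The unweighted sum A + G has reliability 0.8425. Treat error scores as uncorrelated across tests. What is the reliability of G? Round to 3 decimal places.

0.890

Var(A+G) = 2 + 2·0.46 = 2.920.
True-score variance = ρ_A + ρ_G + 2·0.46, so 0.8425 = (0.65 + ρ_G + 0.92) / 2.920.
ρ_G = 0.8425·2.920 − 0.65 − 0.92 = 0.890.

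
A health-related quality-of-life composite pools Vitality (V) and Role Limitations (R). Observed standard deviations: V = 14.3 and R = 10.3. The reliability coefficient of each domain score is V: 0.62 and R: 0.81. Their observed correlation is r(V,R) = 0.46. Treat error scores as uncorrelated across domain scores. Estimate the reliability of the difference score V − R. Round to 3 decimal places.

Var(V−R) = 14.3² + 10.3² − 2·14.3·10.3·0.46 = 310.58 − 135.507 = 175.073.
Because errors are independent across components, Cov(Tᵢ,Tⱼ) = Cov(Xᵢ,Xⱼ); the off-diagonal part of the true-score variance is the same as above.
True-score variance = [14.3²·0.62 + 10.3²·0.81] − 135.507 = 212.717 − 135.507 = 77.2099.
Reliability = 77.2099 / 175.073 = 0.441.

0.441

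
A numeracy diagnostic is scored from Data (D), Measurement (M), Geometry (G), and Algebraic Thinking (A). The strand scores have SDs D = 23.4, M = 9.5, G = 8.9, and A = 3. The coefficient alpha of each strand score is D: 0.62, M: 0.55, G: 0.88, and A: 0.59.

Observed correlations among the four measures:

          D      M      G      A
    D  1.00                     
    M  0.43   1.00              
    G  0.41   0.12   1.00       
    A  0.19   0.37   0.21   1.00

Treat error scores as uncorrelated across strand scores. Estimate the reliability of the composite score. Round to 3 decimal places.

0.776

Var(D+M+G+A) = 23.4² + 9.5² + 8.9² + 3² + 2·[23.4·9.5·0.43 + 23.4·8.9·0.41 + 23.4·3·0.19 + 9.5·8.9·0.12 + 9.5·3·0.37 + 8.9·3·0.21] = 726.02 + 441.223 = 1167.24.
With uncorrelated errors the cross-covariances are all true-score covariance, so they carry over unchanged; only the diagonal terms shrink to ρᵢσᵢ².
True-score variance = [23.4²·0.62 + 9.5²·0.55 + 8.9²·0.88 + 3²·0.59] + 441.223 = 464.139 + 441.223 = 905.363.
Reliability = 905.363 / 1167.24 = 0.776.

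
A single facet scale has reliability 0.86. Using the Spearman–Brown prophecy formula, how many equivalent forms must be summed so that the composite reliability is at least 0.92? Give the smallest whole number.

2

k ≥ ρ*(1−ρ₁)/(ρ₁(1−ρ*)) = 0.92·0.14 / (0.86·0.08) = 1.872.
Smallest integer k = 2.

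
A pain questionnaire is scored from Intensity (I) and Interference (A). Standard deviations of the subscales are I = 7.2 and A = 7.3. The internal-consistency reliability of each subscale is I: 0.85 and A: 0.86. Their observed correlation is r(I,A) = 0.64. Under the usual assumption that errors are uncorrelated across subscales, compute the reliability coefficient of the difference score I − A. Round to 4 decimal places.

0.5975

Var(I−A) = 7.2² + 7.3² − 2·7.2·7.3·0.64 = 105.13 − 67.2768 = 37.8532.
Under uncorrelated errors the observed covariances equal the true-score covariances, so only the own-variance terms attenuate.
True-score variance = [7.2²·0.85 + 7.3²·0.86] − 67.2768 = 89.8934 − 67.2768 = 22.6166.
Reliability = 22.6166 / 37.8532 = 0.5975.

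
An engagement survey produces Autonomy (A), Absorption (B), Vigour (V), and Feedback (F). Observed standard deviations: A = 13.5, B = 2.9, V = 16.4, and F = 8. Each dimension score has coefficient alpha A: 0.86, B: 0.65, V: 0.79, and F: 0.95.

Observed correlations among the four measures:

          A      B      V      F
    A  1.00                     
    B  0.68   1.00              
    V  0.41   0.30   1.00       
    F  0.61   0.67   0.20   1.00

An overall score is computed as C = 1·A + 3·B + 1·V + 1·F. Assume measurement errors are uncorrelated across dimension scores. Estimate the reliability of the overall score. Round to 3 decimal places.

0.914

Var(C) = 13.5² + 3²·2.9² + 16.4² + 8² + 2·[3·13.5·2.9·0.68 + 13.5·16.4·0.41 + 13.5·8·0.61 + 3·2.9·16.4·0.30 + 3·2.9·8·0.67 + 16.4·8·0.20] = 590.9 + 704.392 = 1295.29.
Under uncorrelated errors the observed covariances equal the true-score covariances, so only the own-variance terms attenuate.
True-score variance = [13.5²·0.86 + 3²·2.9²·0.65 + 16.4²·0.79 + 8²·0.95] + 704.392 = 479.212 + 704.392 = 1183.6.
Reliability = 1183.6 / 1295.29 = 0.914.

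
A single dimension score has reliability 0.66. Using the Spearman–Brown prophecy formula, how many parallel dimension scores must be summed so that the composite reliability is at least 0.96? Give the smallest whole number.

13

k ≥ ρ*(1−ρ₁)/(ρ₁(1−ρ*)) = 0.96·0.34 / (0.66·0.04) = 12.364.
Smallest integer k = 13.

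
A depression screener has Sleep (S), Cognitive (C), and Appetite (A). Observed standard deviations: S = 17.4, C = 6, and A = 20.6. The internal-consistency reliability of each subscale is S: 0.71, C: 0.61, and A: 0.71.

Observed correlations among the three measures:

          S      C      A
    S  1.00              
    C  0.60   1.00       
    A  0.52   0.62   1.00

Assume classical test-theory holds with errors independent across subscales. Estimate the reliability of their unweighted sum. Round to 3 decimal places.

Var(S+C+A) = 17.4² + 6² + 20.6² + 2·[17.4·6·0.60 + 17.4·20.6·0.52 + 6·20.6·0.62] = 763.12 + 651.322 = 1414.44.
Because errors are independent across components, Cov(Tᵢ,Tⱼ) = Cov(Xᵢ,Xⱼ); the off-diagonal part of the true-score variance is the same as above.
True-score variance = [17.4²·0.71 + 6²·0.61 + 20.6²·0.71] + 651.322 = 538.215 + 651.322 = 1189.54.
Reliability = 1189.54 / 1414.44 = 0.841.

0.841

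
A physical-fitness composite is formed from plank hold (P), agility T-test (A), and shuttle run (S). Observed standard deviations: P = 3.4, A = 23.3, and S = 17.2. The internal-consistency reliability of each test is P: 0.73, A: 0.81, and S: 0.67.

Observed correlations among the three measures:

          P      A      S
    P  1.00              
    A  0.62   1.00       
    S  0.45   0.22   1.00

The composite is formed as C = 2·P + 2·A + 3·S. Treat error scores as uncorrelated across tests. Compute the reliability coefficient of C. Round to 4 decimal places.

0.8039

Var(C) = 2²·3.4² + 2²·23.3² + 3²·17.2² + 2·[4·3.4·23.3·0.62 + 6·3.4·17.2·0.45 + 6·23.3·17.2·0.22] = 4880.36 + 1766.73 = 6647.09.
Because errors are independent across components, Cov(Tᵢ,Tⱼ) = Cov(Xᵢ,Xⱼ); the off-diagonal part of the true-score variance is the same as above.
True-score variance = [2²·3.4²·0.73 + 2²·23.3²·0.81 + 3²·17.2²·0.67] + 1766.73 = 3576.63 + 1766.73 = 5343.36.
Reliability = 5343.36 / 6647.09 = 0.8039.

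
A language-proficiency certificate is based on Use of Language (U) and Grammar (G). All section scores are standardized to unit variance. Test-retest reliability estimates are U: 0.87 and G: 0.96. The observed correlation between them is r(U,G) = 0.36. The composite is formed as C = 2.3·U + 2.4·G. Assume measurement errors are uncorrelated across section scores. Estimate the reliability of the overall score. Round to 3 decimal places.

Var(C) = 2.3² + 2.4² + 2·[5.52·0.36] = 11.05 + 3.9744 = 15.0244.
Because errors are independent across components, Cov(Tᵢ,Tⱼ) = Cov(Xᵢ,Xⱼ); the off-diagonal part of the true-score variance is the same as above.
True-score variance = [2.3²·0.87 + 2.4²·0.96] + 3.9744 = 10.1319 + 3.9744 = 14.1063.
Reliability = 14.1063 / 15.0244 = 0.939.

0.939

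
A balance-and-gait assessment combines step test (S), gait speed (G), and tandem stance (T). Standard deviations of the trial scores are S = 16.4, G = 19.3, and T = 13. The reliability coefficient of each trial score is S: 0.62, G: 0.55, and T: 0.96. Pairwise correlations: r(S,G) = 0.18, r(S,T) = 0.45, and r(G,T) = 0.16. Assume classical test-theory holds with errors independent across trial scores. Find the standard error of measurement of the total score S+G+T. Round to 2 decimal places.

Var(total) = 810.45 + 386.115 = 1196.57.
True-score variance = 533.865 + 386.115 = 919.98, so reliability = 0.7689.
Error variance = 1196.57 − 919.98 = 276.585; SEM = √276.585 = 16.63.

16.63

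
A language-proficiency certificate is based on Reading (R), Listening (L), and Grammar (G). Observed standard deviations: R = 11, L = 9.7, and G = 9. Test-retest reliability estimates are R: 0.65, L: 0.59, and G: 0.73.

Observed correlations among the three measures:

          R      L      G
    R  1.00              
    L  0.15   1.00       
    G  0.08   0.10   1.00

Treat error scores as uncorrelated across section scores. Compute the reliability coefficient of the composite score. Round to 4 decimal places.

0.7156

Var(R+L+G) = 11² + 9.7² + 9² + 2·[11·9.7·0.15 + 11·9·0.08 + 9.7·9·0.10] = 296.09 + 65.31 = 361.4.
Under uncorrelated errors the observed covariances equal the true-score covariances, so only the own-variance terms attenuate.
True-score variance = [11²·0.65 + 9.7²·0.59 + 9²·0.73] + 65.31 = 193.293 + 65.31 = 258.603.
Reliability = 258.603 / 361.4 = 0.7156.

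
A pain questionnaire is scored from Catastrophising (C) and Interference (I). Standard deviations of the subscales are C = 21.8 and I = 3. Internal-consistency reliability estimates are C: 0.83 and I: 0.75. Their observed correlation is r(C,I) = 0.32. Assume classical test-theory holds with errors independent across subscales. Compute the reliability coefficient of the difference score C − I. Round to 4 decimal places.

0.8123

Var(C−I) = 21.8² + 3² − 2·21.8·3·0.32 = 484.24 − 41.856 = 442.384.
Under uncorrelated errors the observed covariances equal the true-score covariances, so only the own-variance terms attenuate.
True-score variance = [21.8²·0.83 + 3²·0.75] − 41.856 = 401.199 − 41.856 = 359.343.
Reliability = 359.343 / 442.384 = 0.8123.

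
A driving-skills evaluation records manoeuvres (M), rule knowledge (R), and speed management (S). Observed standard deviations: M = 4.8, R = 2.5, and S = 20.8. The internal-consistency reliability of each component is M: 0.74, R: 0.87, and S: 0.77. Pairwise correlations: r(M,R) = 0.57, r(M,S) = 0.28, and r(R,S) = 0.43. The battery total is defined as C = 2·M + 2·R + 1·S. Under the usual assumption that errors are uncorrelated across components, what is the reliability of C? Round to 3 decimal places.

Var(C) = 2²·4.8² + 2²·2.5² + 20.8² + 2·[4·4.8·2.5·0.57 + 2·4.8·20.8·0.28 + 2·2.5·20.8·0.43] = 549.8 + 255.981 = 805.781.
Under uncorrelated errors the observed covariances equal the true-score covariances, so only the own-variance terms attenuate.
True-score variance = [2²·4.8²·0.74 + 2²·2.5²·0.87 + 20.8²·0.77] + 255.981 = 423.081 + 255.981 = 679.062.
Reliability = 679.062 / 805.781 = 0.843.

0.843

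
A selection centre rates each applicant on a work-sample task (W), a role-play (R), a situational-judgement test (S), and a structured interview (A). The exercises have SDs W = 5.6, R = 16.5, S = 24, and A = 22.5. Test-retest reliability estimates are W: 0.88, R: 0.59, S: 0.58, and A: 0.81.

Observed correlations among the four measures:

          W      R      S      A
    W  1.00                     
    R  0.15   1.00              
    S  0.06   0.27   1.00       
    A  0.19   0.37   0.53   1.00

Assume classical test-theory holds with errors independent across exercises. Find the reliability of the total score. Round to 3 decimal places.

Var(W+R+S+A) = 5.6² + 16.5² + 24² + 22.5² + 2·[5.6·16.5·0.15 + 5.6·24·0.06 + 5.6·22.5·0.19 + 16.5·24·0.27 + 16.5·22.5·0.37 + 24·22.5·0.53] = 1385.86 + 1152.69 = 2538.55.
Because errors are independent across components, Cov(Tᵢ,Tⱼ) = Cov(Xᵢ,Xⱼ); the off-diagonal part of the true-score variance is the same as above.
True-score variance = [5.6²·0.88 + 16.5²·0.59 + 24²·0.58 + 22.5²·0.81] + 1152.69 = 932.367 + 1152.69 = 2085.06.
Reliability = 2085.06 / 2538.55 = 0.821.

0.821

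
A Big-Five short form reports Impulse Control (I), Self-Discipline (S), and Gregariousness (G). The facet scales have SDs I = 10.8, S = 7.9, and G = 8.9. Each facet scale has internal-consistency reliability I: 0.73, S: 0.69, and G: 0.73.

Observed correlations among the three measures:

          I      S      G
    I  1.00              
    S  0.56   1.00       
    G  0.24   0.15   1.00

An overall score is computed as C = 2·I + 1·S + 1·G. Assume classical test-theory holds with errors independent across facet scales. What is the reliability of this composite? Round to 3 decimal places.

0.817

Var(C) = 2²·10.8² + 7.9² + 8.9² + 2·[2·10.8·7.9·0.56 + 2·10.8·8.9·0.24 + 7.9·8.9·0.15] = 608.18 + 304.485 = 912.665.
With uncorrelated errors the cross-covariances are all true-score covariance, so they carry over unchanged; only the diagonal terms shrink to ρᵢσᵢ².
True-score variance = [2²·10.8²·0.73 + 7.9²·0.69 + 8.9²·0.73] + 304.485 = 441.475 + 304.485 = 745.96.
Reliability = 745.96 / 912.665 = 0.817.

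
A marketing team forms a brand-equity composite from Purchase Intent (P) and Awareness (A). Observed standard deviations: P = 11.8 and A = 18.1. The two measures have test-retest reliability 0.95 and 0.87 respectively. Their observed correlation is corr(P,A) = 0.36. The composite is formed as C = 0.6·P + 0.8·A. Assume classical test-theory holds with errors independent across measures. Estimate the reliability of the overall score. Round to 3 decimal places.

Var(C) = 0.6²·11.8² + 0.8²·18.1² + 2·[0.48·11.8·18.1·0.36] = 259.797 + 73.8132 = 333.61.
Because errors are independent across components, Cov(Tᵢ,Tⱼ) = Cov(Xᵢ,Xⱼ); the off-diagonal part of the true-score variance is the same as above.
True-score variance = [0.6²·11.8²·0.95 + 0.8²·18.1²·0.87] + 73.8132 = 230.033 + 73.8132 = 303.847.
Reliability = 303.847 / 333.61 = 0.911.

0.911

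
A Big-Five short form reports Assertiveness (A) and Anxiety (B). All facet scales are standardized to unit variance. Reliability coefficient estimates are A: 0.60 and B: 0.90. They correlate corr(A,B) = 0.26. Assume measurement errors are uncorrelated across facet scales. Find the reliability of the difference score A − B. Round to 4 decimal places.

Var(A−B) = 1 + 1 − 2·0.26 = 2 − 0.52 = 1.48.
Under uncorrelated errors the observed covariances equal the true-score covariances, so only the own-variance terms attenuate.
True-score variance = [0.60 + 0.90] − 0.52 = 1.5 − 0.52 = 0.98.
Reliability = 0.98 / 1.48 = 0.6622.

0.6622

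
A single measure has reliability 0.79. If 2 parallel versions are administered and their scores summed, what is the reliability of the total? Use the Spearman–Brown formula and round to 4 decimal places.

ρ_k = kρ / (1 + (k−1)ρ) = 2·0.79 / (1 + 1·0.79) = 1.580 / 1.790 = 0.8827.

0.8827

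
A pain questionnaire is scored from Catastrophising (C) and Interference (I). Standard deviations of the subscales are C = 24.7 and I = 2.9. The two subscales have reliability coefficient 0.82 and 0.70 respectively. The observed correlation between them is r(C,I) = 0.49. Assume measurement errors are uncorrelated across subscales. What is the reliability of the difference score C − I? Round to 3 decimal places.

Var(C−I) = 24.7² + 2.9² − 2·24.7·2.9·0.49 = 618.5 − 70.1974 = 548.303.
With uncorrelated errors the cross-covariances are all true-score covariance, so they carry over unchanged; only the diagonal terms shrink to ρᵢσᵢ².
True-score variance = [24.7²·0.82 + 2.9²·0.70] − 70.1974 = 506.161 − 70.1974 = 435.963.
Reliability = 435.963 / 548.303 = 0.795.

0.795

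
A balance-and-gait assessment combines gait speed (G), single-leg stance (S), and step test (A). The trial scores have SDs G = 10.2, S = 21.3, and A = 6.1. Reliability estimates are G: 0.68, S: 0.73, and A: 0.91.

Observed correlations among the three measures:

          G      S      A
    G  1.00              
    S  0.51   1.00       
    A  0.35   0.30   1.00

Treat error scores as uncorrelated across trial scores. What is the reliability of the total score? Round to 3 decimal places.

0.830

Var(G+S+A) = 10.2² + 21.3² + 6.1² + 2·[10.2·21.3·0.51 + 10.2·6.1·0.35 + 21.3·6.1·0.30] = 594.94 + 343.117 = 938.057.
Because errors are independent across components, Cov(Tᵢ,Tⱼ) = Cov(Xᵢ,Xⱼ); the off-diagonal part of the true-score variance is the same as above.
True-score variance = [10.2²·0.68 + 21.3²·0.73 + 6.1²·0.91] + 343.117 = 435.802 + 343.117 = 778.919.
Reliability = 778.919 / 938.057 = 0.830.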